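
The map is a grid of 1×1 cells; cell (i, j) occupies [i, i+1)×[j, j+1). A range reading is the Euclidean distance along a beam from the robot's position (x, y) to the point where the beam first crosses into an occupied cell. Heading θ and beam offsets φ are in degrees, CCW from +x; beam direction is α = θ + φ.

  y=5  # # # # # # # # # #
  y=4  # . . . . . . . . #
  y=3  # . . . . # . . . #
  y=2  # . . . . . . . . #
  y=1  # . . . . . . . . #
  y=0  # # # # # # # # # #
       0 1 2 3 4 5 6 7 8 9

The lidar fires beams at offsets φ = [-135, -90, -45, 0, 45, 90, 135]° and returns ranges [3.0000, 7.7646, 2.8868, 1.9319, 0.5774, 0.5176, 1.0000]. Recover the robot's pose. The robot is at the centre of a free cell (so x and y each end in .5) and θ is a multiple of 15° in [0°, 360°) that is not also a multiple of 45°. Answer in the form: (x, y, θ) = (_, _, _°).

(x, y, θ) = (8.5, 3.5, 285°)

Enumerate (i+0.5, j+0.5, θ) over the 31 free cells and 16 admissible headings. For each, cast all 7 beams and compare to the given ranges.
  (4.5, 2.5, 300°): beam 1 = 3.6235 ≠ 3.0000 ✗
  (1.5, 4.5, 150°): beam 1 = 1.9319 ≠ 3.0000 ✗
  (1.5, 1.5, 195°): beam 1 = 4.0415 ≠ 3.0000 ✗
  (7.5, 3.5, 75°): beam 1 = 2.8868 ≠ 3.0000 ✗
  (3.5, 4.5, 210°): beam 1 = 0.5176 ≠ 3.0000 ✗
  …
  (8.5, 3.5, 285°): r_1=3.0000, r_2=7.7646, r_3=2.8868, r_4=1.9319, r_5=0.5774, r_6=0.5176, r_7=1.0000 — all match ✓
No second candidate reproduces the full scan.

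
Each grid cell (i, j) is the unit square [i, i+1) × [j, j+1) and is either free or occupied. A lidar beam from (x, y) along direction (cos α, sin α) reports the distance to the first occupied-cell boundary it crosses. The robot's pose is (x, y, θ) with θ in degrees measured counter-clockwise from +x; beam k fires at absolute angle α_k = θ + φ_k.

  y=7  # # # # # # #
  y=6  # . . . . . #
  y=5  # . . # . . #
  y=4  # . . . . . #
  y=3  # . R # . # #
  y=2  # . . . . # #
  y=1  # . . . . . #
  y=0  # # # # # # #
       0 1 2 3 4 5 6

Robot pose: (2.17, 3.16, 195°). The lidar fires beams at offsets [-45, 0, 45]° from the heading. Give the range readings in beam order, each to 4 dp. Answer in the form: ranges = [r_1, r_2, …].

ranges = [1.3510, 1.2113, 2.3400]

beam 1: φ=-45°, α=150°
  direction (-0.8660, 0.5000); cell (2,3); t to first gridline: x 0.1963, y 1.6800 (then +1.1547 / +2.0000)
    (1,3) via x @ 0.1963
    (0,3) via x @ 1.3510  # hit
  → r_1 = 1.3510
beam 2: φ=0°, α=195°
  direction (-0.9659, -0.2588); cell (2,3); t to first gridline: x 0.1760, y 0.6182 (then +1.0353 / +3.8637)
    (1,3) via x @ 0.1760
    (1,2) via y @ 0.6182
    (0,2) via x @ 1.2113  # hit
  → r_2 = 1.2113
beam 3: φ=45°, α=240°
  direction (-0.5000, -0.8660); cell (2,3); t to first gridline: x 0.3400, y 0.1848 (then +2.0000 / +1.1547)
    (2,2) via y @ 0.1848
    (1,2) via x @ 0.3400
    (1,1) via y @ 1.3395
    (0,1) via x @ 2.3400  # hit
  → r_3 = 2.3400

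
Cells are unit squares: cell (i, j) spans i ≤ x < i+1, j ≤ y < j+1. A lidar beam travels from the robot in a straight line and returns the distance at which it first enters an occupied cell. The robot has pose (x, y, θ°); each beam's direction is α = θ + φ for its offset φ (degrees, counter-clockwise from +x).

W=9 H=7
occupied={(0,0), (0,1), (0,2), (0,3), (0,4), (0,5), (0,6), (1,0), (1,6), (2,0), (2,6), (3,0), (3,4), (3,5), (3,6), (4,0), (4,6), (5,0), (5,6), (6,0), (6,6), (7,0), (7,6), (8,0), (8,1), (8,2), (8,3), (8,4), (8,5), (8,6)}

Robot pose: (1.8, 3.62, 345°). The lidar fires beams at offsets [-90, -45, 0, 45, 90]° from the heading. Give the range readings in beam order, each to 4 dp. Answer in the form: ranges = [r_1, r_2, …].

ranges = [2.7124, 3.0253, 6.4187, 1.3856, 2.4640]

beam 1: φ=-90°, α=255°
  direction (-0.2588, -0.9659); cell (1,3); t to first gridline: x 3.0910, y 0.6419 (then +3.8637 / +1.0353)
    (1,2) via y @ 0.6419
    (1,1) via y @ 1.6771
    (1,0) via y @ 2.7124  # hit
  → r_1 = 2.7124
beam 2: φ=-45°, α=300°
  direction (0.5000, -0.8660); cell (1,3); t to first gridline: x 0.4000, y 0.7159 (then +2.0000 / +1.1547)
    (2,3) via x @ 0.4000
    (2,2) via y @ 0.7159
    (2,1) via y @ 1.8706
    (3,1) via x @ 2.4000
    (3,0) via y @ 3.0253  # hit
  → r_2 = 3.0253
beam 3: φ=0°, α=345°
  direction (0.9659, -0.2588); cell (1,3); t to first gridline: x 0.2071, y 2.3955 (then +1.0353 / +3.8637)
    (2,3) via x @ 0.2071
    (3,3) via x @ 1.2423
    (4,3) via x @ 2.2776
    (4,2) via y @ 2.3955
    (5,2) via x @ 3.3129
    (6,2) via x @ 4.3482
    (7,2) via x @ 5.3834
    (7,1) via y @ 6.2592
    (8,1) via x @ 6.4187  # hit
  → r_3 = 6.4187
beam 4: φ=45°, α=30°
  direction (0.8660, 0.5000); cell (1,3); t to first gridline: x 0.2309, y 0.7600 (then +1.1547 / +2.0000)
    (2,3) via x @ 0.2309
    (2,4) via y @ 0.7600
    (3,4) via x @ 1.3856  # hit
  → r_4 = 1.3856
beam 5: φ=90°, α=75°
  direction (0.2588, 0.9659); cell (1,3); t to first gridline: x 0.7727, y 0.3934 (then +3.8637 / +1.0353)
    (1,4) via y @ 0.3934
    (2,4) via x @ 0.7727
    (2,5) via y @ 1.4287
    (2,6) via y @ 2.4640  # hit
  → r_5 = 2.4640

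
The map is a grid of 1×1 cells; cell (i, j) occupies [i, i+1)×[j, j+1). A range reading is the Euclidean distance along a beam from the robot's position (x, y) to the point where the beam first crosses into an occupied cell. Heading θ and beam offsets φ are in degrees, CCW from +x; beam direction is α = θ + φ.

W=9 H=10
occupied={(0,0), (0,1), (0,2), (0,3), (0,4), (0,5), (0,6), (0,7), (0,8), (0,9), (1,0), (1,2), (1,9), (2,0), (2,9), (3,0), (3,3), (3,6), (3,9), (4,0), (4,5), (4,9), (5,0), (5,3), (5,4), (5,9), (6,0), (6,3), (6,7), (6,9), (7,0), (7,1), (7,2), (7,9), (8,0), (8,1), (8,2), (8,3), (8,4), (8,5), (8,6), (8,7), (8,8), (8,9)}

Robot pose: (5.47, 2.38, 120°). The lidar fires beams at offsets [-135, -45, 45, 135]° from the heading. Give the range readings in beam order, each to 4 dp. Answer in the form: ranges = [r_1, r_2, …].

ranges = [1.5840, 0.6419, 2.3955, 1.4287]

beam 1: φ=-135°, α=345°
  dir = (cos 345°, sin 345°) = (0.9659, -0.2588); from cell (5,2)
  next x-line at t=0.5487, next y-line at t=1.4682; Δt_x=1.0353, Δt_y=3.8637
    x: enter (6,2) at t=0.5487
    y: enter (6,1) at t=1.4682
    x: enter (7,1) at t=1.5840 ← occupied
  → r_1 = 1.5840
beam 2: φ=-45°, α=75°
  dir = (cos 75°, sin 75°) = (0.2588, 0.9659); from cell (5,2)
  next x-line at t=2.0478, next y-line at t=0.6419; Δt_x=3.8637, Δt_y=1.0353
    y: enter (5,3) at t=0.6419 ← occupied
  → r_2 = 0.6419
beam 3: φ=45°, α=165°
  dir = (cos 165°, sin 165°) = (-0.9659, 0.2588); from cell (5,2)
  next x-line at t=0.4866, next y-line at t=2.3955; Δt_x=1.0353, Δt_y=3.8637
    x: enter (4,2) at t=0.4866
    x: enter (3,2) at t=1.5219
    y: enter (3,3) at t=2.3955 ← occupied
  → r_3 = 2.3955
beam 4: φ=135°, α=255°
  dir = (cos 255°, sin 255°) = (-0.2588, -0.9659); from cell (5,2)
  next x-line at t=1.8159, next y-line at t=0.3934; Δt_x=3.8637, Δt_y=1.0353
    y: enter (5,1) at t=0.3934
    y: enter (5,0) at t=1.4287 ← occupied
  → r_4 = 1.4287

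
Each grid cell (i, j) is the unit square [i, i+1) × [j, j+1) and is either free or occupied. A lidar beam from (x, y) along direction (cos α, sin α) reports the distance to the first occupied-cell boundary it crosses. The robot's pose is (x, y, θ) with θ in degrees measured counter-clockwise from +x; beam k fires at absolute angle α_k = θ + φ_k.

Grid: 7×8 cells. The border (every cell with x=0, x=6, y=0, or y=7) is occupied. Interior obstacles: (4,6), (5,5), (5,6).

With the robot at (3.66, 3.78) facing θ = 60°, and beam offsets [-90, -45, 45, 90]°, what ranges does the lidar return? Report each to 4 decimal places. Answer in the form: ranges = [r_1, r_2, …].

ranges = [2.7020, 2.4225, 3.3336, 3.0715]

beam 1: φ=-90°, α=330°
  cosα=0.8660 sinα=-0.5000 | (3,3) | tMaxX 0.3926 tMaxY 1.5600 | tΔX 1.1547 tΔY 2.0000
    t=0.3926 [x] (4,3)
    t=1.5473 [x] (5,3)
    t=1.5600 [y] (5,2)
    t=2.7020 [x] (6,2) — stop
  → r_1 = 2.7020
beam 2: φ=-45°, α=15°
  cosα=0.9659 sinα=0.2588 | (3,3) | tMaxX 0.3520 tMaxY 0.8500 | tΔX 1.0353 tΔY 3.8637
    t=0.3520 [x] (4,3)
    t=0.8500 [y] (4,4)
    t=1.3873 [x] (5,4)
    t=2.4225 [x] (6,4) — stop
  → r_2 = 2.4225
beam 3: φ=45°, α=105°
  cosα=-0.2588 sinα=0.9659 | (3,3) | tMaxX 2.5500 tMaxY 0.2278 | tΔX 3.8637 tΔY 1.0353
    t=0.2278 [y] (3,4)
    t=1.2630 [y] (3,5)
    t=2.2983 [y] (3,6)
    t=2.5500 [x] (2,6)
    t=3.3336 [y] (2,7) — stop
  → r_3 = 3.3336
beam 4: φ=90°, α=150°
  cosα=-0.8660 sinα=0.5000 | (3,3) | tMaxX 0.7621 tMaxY 0.4400 | tΔX 1.1547 tΔY 2.0000
    t=0.4400 [y] (3,4)
    t=0.7621 [x] (2,4)
    t=1.9168 [x] (1,4)
    t=2.4400 [y] (1,5)
    t=3.0715 [x] (0,5) — stop
  → r_4 = 3.0715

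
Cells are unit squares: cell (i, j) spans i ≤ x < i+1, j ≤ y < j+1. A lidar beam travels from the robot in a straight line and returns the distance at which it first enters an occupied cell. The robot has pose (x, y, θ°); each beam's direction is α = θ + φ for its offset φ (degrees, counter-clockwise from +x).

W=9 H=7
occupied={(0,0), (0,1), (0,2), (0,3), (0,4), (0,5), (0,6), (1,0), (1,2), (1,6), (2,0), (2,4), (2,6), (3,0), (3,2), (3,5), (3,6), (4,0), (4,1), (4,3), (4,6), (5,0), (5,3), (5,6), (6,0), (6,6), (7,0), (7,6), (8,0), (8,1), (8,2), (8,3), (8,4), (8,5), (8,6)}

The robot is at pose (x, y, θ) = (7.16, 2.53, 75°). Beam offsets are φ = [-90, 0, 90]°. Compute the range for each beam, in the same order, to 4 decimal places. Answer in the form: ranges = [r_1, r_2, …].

beam 1: φ=-90°, α=345°
  cosα=0.9659 sinα=-0.2588 | (7,2) | tMaxX 0.8696 tMaxY 2.0478 | tΔX 1.0353 tΔY 3.8637
    t=0.8696 [x] (8,2) — stop
  → r_1 = 0.8696
beam 2: φ=0°, α=75°
  cosα=0.2588 sinα=0.9659 | (7,2) | tMaxX 3.2455 tMaxY 0.4866 | tΔX 3.8637 tΔY 1.0353
    t=0.4866 [y] (7,3)
    t=1.5219 [y] (7,4)
    t=2.5571 [y] (7,5)
    t=3.2455 [x] (8,5) — stop
  → r_2 = 3.2455
beam 3: φ=90°, α=165°
  cosα=-0.9659 sinα=0.2588 | (7,2) | tMaxX 0.1656 tMaxY 1.8159 | tΔX 1.0353 tΔY 3.8637
    t=0.1656 [x] (6,2)
    t=1.2009 [x] (5,2)
    t=1.8159 [y] (5,3) — stop
  → r_3 = 1.8159

ranges = [0.8696, 3.2455, 1.8159]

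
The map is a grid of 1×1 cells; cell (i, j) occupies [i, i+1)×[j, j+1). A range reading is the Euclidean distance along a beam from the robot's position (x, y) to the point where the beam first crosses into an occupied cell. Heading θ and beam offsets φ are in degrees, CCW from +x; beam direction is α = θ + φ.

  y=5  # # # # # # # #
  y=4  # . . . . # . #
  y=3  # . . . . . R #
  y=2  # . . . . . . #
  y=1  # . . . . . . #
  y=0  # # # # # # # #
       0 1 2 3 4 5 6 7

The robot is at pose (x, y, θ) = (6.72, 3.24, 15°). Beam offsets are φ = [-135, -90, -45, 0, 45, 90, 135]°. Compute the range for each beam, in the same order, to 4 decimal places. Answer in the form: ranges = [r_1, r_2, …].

ranges = [2.5865, 1.0818, 0.3233, 0.2899, 0.5600, 1.8221, 1.5200]

beam 1: φ=-135°, α=240°
  dir = (cos 240°, sin 240°) = (-0.5000, -0.8660); from cell (6,3)
  next x-line at t=1.4400, next y-line at t=0.2771; Δt_x=2.0000, Δt_y=1.1547
    y: enter (6,2) at t=0.2771
    y: enter (6,1) at t=1.4318
    x: enter (5,1) at t=1.4400
    y: enter (5,0) at t=2.5865 ← occupied
  → r_1 = 2.5865
beam 2: φ=-90°, α=285°
  dir = (cos 285°, sin 285°) = (0.2588, -0.9659); from cell (6,3)
  next x-line at t=1.0818, next y-line at t=0.2485; Δt_x=3.8637, Δt_y=1.0353
    y: enter (6,2) at t=0.2485
    x: enter (7,2) at t=1.0818 ← occupied
  → r_2 = 1.0818
beam 3: φ=-45°, α=330°
  dir = (cos 330°, sin 330°) = (0.8660, -0.5000); from cell (6,3)
  next x-line at t=0.3233, next y-line at t=0.4800; Δt_x=1.1547, Δt_y=2.0000
    x: enter (7,3) at t=0.3233 ← occupied
  → r_3 = 0.3233
beam 4: φ=0°, α=15°
  dir = (cos 15°, sin 15°) = (0.9659, 0.2588); from cell (6,3)
  next x-line at t=0.2899, next y-line at t=2.9364; Δt_x=1.0353, Δt_y=3.8637
    x: enter (7,3) at t=0.2899 ← occupied
  → r_4 = 0.2899
beam 5: φ=45°, α=60°
  dir = (cos 60°, sin 60°) = (0.5000, 0.8660); from cell (6,3)
  next x-line at t=0.5600, next y-line at t=0.8776; Δt_x=2.0000, Δt_y=1.1547
    x: enter (7,3) at t=0.5600 ← occupied
  → r_5 = 0.5600
beam 6: φ=90°, α=105°
  dir = (cos 105°, sin 105°) = (-0.2588, 0.9659); from cell (6,3)
  next x-line at t=2.7819, next y-line at t=0.7868; Δt_x=3.8637, Δt_y=1.0353
    y: enter (6,4) at t=0.7868
    y: enter (6,5) at t=1.8221 ← occupied
  → r_6 = 1.8221
beam 7: φ=135°, α=150°
  dir = (cos 150°, sin 150°) = (-0.8660, 0.5000); from cell (6,3)
  next x-line at t=0.8314, next y-line at t=1.5200; Δt_x=1.1547, Δt_y=2.0000
    x: enter (5,3) at t=0.8314
    y: enter (5,4) at t=1.5200 ← occupied
  → r_7 = 1.5200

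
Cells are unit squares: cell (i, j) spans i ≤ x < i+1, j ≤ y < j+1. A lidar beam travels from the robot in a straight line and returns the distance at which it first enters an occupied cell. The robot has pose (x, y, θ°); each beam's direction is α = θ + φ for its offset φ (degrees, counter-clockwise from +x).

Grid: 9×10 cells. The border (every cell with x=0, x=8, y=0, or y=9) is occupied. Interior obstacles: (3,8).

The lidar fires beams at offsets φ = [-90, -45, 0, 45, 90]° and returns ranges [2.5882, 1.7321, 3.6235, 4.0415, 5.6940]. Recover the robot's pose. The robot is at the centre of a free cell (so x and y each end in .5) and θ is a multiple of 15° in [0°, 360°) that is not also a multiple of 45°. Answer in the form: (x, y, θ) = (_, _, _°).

Enumerate (i+0.5, j+0.5, θ) over the 55 free cells and 16 admissible headings. For each, cast all 5 beams and compare to the given ranges.
  (2.5, 6.5, 15°): beam 1 = 5.6940 ≠ 2.5882 ✗
  (7.5, 1.5, 165°): beam 1 = 1.9319 ≠ 2.5882 ✗
  (1.5, 3.5, 210°): beam 1 = 1.0000 ≠ 2.5882 ✗
  (5.5, 7.5, 105°): beam 3 = 1.5529 ≠ 3.6235 ✗
  (1.5, 4.5, 300°): beam 1 = 0.5774 ≠ 2.5882 ✗
  …
  (4.5, 6.5, 165°): r_1=2.5882, r_2=1.7321, r_3=3.6235, r_4=4.0415, r_5=5.6940 — all match ✓
Unique over the lattice → pose = (4.5, 6.5, 165°).

(x, y, θ) = (4.5, 6.5, 165°)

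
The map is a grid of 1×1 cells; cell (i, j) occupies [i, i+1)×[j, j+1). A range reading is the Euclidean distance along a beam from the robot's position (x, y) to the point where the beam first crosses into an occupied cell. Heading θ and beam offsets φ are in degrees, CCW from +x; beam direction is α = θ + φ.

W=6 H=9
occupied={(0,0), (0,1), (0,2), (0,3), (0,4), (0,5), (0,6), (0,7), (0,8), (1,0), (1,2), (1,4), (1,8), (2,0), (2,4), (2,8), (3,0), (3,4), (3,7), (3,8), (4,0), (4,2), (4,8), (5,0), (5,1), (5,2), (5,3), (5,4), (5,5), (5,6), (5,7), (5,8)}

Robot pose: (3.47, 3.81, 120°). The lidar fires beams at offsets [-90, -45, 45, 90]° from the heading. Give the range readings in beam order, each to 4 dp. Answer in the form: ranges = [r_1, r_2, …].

beam 1: φ=-90°, α=30°
  cosα=0.8660 sinα=0.5000 | (3,3) | tMaxX 0.6120 tMaxY 0.3800 | tΔX 1.1547 tΔY 2.0000
    t=0.3800 [y] (3,4) — stop
  → r_1 = 0.3800
beam 2: φ=-45°, α=75°
  cosα=0.2588 sinα=0.9659 | (3,3) | tMaxX 2.0478 tMaxY 0.1967 | tΔX 3.8637 tΔY 1.0353
    t=0.1967 [y] (3,4) — stop
  → r_2 = 0.1967
beam 3: φ=45°, α=165°
  cosα=-0.9659 sinα=0.2588 | (3,3) | tMaxX 0.4866 tMaxY 0.7341 | tΔX 1.0353 tΔY 3.8637
    t=0.4866 [x] (2,3)
    t=0.7341 [y] (2,4) — stop
  → r_3 = 0.7341
beam 4: φ=90°, α=210°
  cosα=-0.8660 sinα=-0.5000 | (3,3) | tMaxX 0.5427 tMaxY 1.6200 | tΔX 1.1547 tΔY 2.0000
    t=0.5427 [x] (2,3)
    t=1.6200 [y] (2,2)
    t=1.6974 [x] (1,2) — stop
  → r_4 = 1.6974

ranges = [0.3800, 0.1967, 0.7341, 1.6974]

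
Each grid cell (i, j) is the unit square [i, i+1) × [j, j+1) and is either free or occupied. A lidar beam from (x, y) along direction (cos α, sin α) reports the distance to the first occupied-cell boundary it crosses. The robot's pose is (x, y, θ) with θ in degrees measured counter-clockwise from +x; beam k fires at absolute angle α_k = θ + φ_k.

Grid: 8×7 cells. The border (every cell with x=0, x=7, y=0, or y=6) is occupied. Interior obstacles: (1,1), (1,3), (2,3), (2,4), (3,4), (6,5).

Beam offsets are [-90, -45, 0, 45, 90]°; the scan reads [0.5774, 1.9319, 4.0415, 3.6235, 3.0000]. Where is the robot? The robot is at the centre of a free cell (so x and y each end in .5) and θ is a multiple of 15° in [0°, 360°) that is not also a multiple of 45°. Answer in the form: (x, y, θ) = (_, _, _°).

(x, y, θ) = (6.5, 2.5, 120°)

Enumerate (i+0.5, j+0.5, θ) over the 24 free cells and 16 admissible headings. For each, cast all 5 beams and compare to the given ranges.
  (3.5, 5.5, 330°): beam 2 = 0.5176 ≠ 1.9319 ✗
  (2.5, 1.5, 210°): beam 1 = 1.7321 ≠ 0.5774 ✗
  (5.5, 4.5, 30°): beam 1 = 3.0000 ≠ 0.5774 ✗
  (5.5, 5.5, 120°): beam 2 = 0.5176 ≠ 1.9319 ✗
  …
  (6.5, 2.5, 120°): r_1=0.5774, r_2=1.9319, r_3=4.0415, r_4=3.6235, r_5=3.0000 — all match ✓
Only this pose fits every beam.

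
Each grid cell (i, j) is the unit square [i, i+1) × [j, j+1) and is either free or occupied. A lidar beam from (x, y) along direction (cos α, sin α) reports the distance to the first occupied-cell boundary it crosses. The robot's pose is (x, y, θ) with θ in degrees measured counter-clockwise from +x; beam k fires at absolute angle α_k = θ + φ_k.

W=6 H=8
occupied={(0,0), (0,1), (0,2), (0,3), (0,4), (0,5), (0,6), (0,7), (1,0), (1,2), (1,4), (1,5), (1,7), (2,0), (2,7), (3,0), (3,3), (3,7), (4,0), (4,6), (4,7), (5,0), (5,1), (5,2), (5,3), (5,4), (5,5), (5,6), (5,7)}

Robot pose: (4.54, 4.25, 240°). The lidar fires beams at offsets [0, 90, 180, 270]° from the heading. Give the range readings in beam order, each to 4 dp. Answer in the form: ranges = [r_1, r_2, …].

beam 1: φ=0°, α=240°
  d=(-0.5000,-0.8660)  start (4,4)  tX=1.0800 tY=0.2887  stride 1/|dx|=2.0000 1/|dy|=1.1547
    cross y-line → (4,3), t=0.2887
    cross x-line → (3,3), t=1.0800 (wall)
  → r_1 = 1.0800
beam 2: φ=90°, α=330°
  d=(0.8660,-0.5000)  start (4,4)  tX=0.5312 tY=0.5000  stride 1/|dx|=1.1547 1/|dy|=2.0000
    cross y-line → (4,3), t=0.5000
    cross x-line → (5,3), t=0.5312 (wall)
  → r_2 = 0.5312
beam 3: φ=180°, α=60°
  d=(0.5000,0.8660)  start (4,4)  tX=0.9200 tY=0.8660  stride 1/|dx|=2.0000 1/|dy|=1.1547
    cross y-line → (4,5), t=0.8660
    cross x-line → (5,5), t=0.9200 (wall)
  → r_3 = 0.9200
beam 4: φ=270°, α=150°
  d=(-0.8660,0.5000)  start (4,4)  tX=0.6235 tY=1.5000  stride 1/|dx|=1.1547 1/|dy|=2.0000
    cross x-line → (3,4), t=0.6235
    cross y-line → (3,5), t=1.5000
    cross x-line → (2,5), t=1.7782
    cross x-line → (1,5), t=2.9329 (wall)
  → r_4 = 2.9329

ranges = [1.0800, 0.5312, 0.9200, 2.9329]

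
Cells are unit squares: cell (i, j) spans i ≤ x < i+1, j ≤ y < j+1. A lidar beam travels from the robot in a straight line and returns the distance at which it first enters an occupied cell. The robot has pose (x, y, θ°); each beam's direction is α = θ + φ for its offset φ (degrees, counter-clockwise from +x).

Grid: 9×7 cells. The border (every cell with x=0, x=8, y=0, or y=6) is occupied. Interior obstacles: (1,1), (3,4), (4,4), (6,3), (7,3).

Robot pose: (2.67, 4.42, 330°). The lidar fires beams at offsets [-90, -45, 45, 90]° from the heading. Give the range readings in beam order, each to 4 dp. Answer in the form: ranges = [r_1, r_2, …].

beam 1: φ=-90°, α=240°
  d=(-0.5000,-0.8660)  start (2,4)  tX=1.3400 tY=0.4850  stride 1/|dx|=2.0000 1/|dy|=1.1547
    cross y-line → (2,3), t=0.4850
    cross x-line → (1,3), t=1.3400
    cross y-line → (1,2), t=1.6397
    cross y-line → (1,1), t=2.7944 (wall)
  → r_1 = 2.7944
beam 2: φ=-45°, α=285°
  d=(0.2588,-0.9659)  start (2,4)  tX=1.2750 tY=0.4348  stride 1/|dx|=3.8637 1/|dy|=1.0353
    cross y-line → (2,3), t=0.4348
    cross x-line → (3,3), t=1.2750
    cross y-line → (3,2), t=1.4701
    cross y-line → (3,1), t=2.5054
    cross y-line → (3,0), t=3.5406 (wall)
  → r_2 = 3.5406
beam 3: φ=45°, α=15°
  d=(0.9659,0.2588)  start (2,4)  tX=0.3416 tY=2.2409  stride 1/|dx|=1.0353 1/|dy|=3.8637
    cross x-line → (3,4), t=0.3416 (wall)
  → r_3 = 0.3416
beam 4: φ=90°, α=60°
  d=(0.5000,0.8660)  start (2,4)  tX=0.6600 tY=0.6697  stride 1/|dx|=2.0000 1/|dy|=1.1547
    cross x-line → (3,4), t=0.6600 (wall)
  → r_4 = 0.6600

ranges = [2.7944, 3.5406, 0.3416, 0.6600]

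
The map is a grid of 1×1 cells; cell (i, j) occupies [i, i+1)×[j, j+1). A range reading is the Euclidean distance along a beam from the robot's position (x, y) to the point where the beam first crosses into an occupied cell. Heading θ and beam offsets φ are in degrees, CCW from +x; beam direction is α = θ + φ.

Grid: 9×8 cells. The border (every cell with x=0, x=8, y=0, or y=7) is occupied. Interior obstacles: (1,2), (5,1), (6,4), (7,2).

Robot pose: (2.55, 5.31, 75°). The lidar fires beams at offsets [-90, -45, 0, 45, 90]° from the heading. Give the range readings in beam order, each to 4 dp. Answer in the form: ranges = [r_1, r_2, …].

ranges = [3.5717, 3.3800, 1.7496, 1.9514, 1.6047]

beam 1: φ=-90°, α=345°
  direction (0.9659, -0.2588); cell (2,5); t to first gridline: x 0.4659, y 1.1977 (then +1.0353 / +3.8637)
    (3,5) via x @ 0.4659
    (3,4) via y @ 1.1977
    (4,4) via x @ 1.5012
    (5,4) via x @ 2.5364
    (6,4) via x @ 3.5717  # hit
  → r_1 = 3.5717
beam 2: φ=-45°, α=30°
  direction (0.8660, 0.5000); cell (2,5); t to first gridline: x 0.5196, y 1.3800 (then +1.1547 / +2.0000)
    (3,5) via x @ 0.5196
    (3,6) via y @ 1.3800
    (4,6) via x @ 1.6743
    (5,6) via x @ 2.8290
    (5,7) via y @ 3.3800  # hit
  → r_2 = 3.3800
beam 3: φ=0°, α=75°
  direction (0.2588, 0.9659); cell (2,5); t to first gridline: x 1.7387, y 0.7143 (then +3.8637 / +1.0353)
    (2,6) via y @ 0.7143
    (3,6) via x @ 1.7387
    (3,7) via y @ 1.7496  # hit
  → r_3 = 1.7496
beam 4: φ=45°, α=120°
  direction (-0.5000, 0.8660); cell (2,5); t to first gridline: x 1.1000, y 0.7967 (then +2.0000 / +1.1547)
    (2,6) via y @ 0.7967
    (1,6) via x @ 1.1000
    (1,7) via y @ 1.9514  # hit
  → r_4 = 1.9514
beam 5: φ=90°, α=165°
  direction (-0.9659, 0.2588); cell (2,5); t to first gridline: x 0.5694, y 2.6660 (then +1.0353 / +3.8637)
    (1,5) via x @ 0.5694
    (0,5) via x @ 1.6047  # hit
  → r_5 = 1.6047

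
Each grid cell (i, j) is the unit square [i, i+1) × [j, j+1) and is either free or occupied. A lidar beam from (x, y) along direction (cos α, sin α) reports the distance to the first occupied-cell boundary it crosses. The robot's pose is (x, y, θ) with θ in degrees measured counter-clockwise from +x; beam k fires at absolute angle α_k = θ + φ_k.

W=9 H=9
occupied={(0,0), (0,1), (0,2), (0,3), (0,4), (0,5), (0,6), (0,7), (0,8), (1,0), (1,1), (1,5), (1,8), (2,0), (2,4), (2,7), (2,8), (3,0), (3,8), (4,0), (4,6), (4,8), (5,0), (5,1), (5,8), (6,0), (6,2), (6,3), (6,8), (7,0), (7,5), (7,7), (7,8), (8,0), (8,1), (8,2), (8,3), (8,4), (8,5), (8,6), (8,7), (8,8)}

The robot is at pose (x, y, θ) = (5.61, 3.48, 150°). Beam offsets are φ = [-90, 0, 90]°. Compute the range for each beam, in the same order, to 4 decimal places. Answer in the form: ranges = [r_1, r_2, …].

beam 1: φ=-90°, α=60°
  d=(0.5000,0.8660)  start (5,3)  tX=0.7800 tY=0.6004  stride 1/|dx|=2.0000 1/|dy|=1.1547
    cross y-line → (5,4), t=0.6004
    cross x-line → (6,4), t=0.7800
    cross y-line → (6,5), t=1.7551
    cross x-line → (7,5), t=2.7800 (wall)
  → r_1 = 2.7800
beam 2: φ=0°, α=150°
  d=(-0.8660,0.5000)  start (5,3)  tX=0.7044 tY=1.0400  stride 1/|dx|=1.1547 1/|dy|=2.0000
    cross x-line → (4,3), t=0.7044
    cross y-line → (4,4), t=1.0400
    cross x-line → (3,4), t=1.8591
    cross x-line → (2,4), t=3.0138 (wall)
  → r_2 = 3.0138
beam 3: φ=90°, α=240°
  d=(-0.5000,-0.8660)  start (5,3)  tX=1.2200 tY=0.5543  stride 1/|dx|=2.0000 1/|dy|=1.1547
    cross y-line → (5,2), t=0.5543
    cross x-line → (4,2), t=1.2200
    cross y-line → (4,1), t=1.7090
    cross y-line → (4,0), t=2.8637 (wall)
  → r_3 = 2.8637

ranges = [2.7800, 3.0138, 2.8637]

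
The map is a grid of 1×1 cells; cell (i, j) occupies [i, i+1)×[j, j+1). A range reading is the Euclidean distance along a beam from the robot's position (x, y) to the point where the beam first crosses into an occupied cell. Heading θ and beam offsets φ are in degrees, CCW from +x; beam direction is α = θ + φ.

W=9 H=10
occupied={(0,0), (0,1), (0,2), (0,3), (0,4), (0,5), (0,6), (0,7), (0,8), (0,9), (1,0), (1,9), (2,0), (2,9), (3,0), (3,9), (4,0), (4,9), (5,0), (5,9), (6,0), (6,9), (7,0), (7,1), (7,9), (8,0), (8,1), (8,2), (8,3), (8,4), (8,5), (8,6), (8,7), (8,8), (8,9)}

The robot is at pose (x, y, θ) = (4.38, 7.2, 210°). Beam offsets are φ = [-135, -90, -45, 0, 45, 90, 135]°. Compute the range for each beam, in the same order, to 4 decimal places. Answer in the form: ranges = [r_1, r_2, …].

ranges = [1.8635, 2.0785, 3.4992, 3.9029, 6.4187, 6.0044, 3.7477]

beam 1: φ=-135°, α=75°
  dir = (cos 75°, sin 75°) = (0.2588, 0.9659); from cell (4,7)
  next x-line at t=2.3955, next y-line at t=0.8282; Δt_x=3.8637, Δt_y=1.0353
    y: enter (4,8) at t=0.8282
    y: enter (4,9) at t=1.8635 ← occupied
  → r_1 = 1.8635
beam 2: φ=-90°, α=120°
  dir = (cos 120°, sin 120°) = (-0.5000, 0.8660); from cell (4,7)
  next x-line at t=0.7600, next y-line at t=0.9238; Δt_x=2.0000, Δt_y=1.1547
    x: enter (3,7) at t=0.7600
    y: enter (3,8) at t=0.9238
    y: enter (3,9) at t=2.0785 ← occupied
  → r_2 = 2.0785
beam 3: φ=-45°, α=165°
  dir = (cos 165°, sin 165°) = (-0.9659, 0.2588); from cell (4,7)
  next x-line at t=0.3934, next y-line at t=3.0910; Δt_x=1.0353, Δt_y=3.8637
    x: enter (3,7) at t=0.3934
    x: enter (2,7) at t=1.4287
    x: enter (1,7) at t=2.4640
    y: enter (1,8) at t=3.0910
    x: enter (0,8) at t=3.4992 ← occupied
  → r_3 = 3.4992
beam 4: φ=0°, α=210°
  dir = (cos 210°, sin 210°) = (-0.8660, -0.5000); from cell (4,7)
  next x-line at t=0.4388, next y-line at t=0.4000; Δt_x=1.1547, Δt_y=2.0000
    y: enter (4,6) at t=0.4000
    x: enter (3,6) at t=0.4388
    x: enter (2,6) at t=1.5935
    y: enter (2,5) at t=2.4000
    x: enter (1,5) at t=2.7482
    x: enter (0,5) at t=3.9029 ← occupied
  → r_4 = 3.9029
beam 5: φ=45°, α=255°
  dir = (cos 255°, sin 255°) = (-0.2588, -0.9659); from cell (4,7)
  next x-line at t=1.4682, next y-line at t=0.2071; Δt_x=3.8637, Δt_y=1.0353
    y: enter (4,6) at t=0.2071
    y: enter (4,5) at t=1.2423
    x: enter (3,5) at t=1.4682
    y: enter (3,4) at t=2.2776
    y: enter (3,3) at t=3.3129
    y: enter (3,2) at t=4.3482
    x: enter (2,2) at t=5.3319
    y: enter (2,1) at t=5.3834
    y: enter (2,0) at t=6.4187 ← occupied
  → r_5 = 6.4187
beam 6: φ=90°, α=300°
  dir = (cos 300°, sin 300°) = (0.5000, -0.8660); from cell (4,7)
  next x-line at t=1.2400, next y-line at t=0.2309; Δt_x=2.0000, Δt_y=1.1547
    y: enter (4,6) at t=0.2309
    x: enter (5,6) at t=1.2400
    y: enter (5,5) at t=1.3856
    y: enter (5,4) at t=2.5403
    x: enter (6,4) at t=3.2400
    y: enter (6,3) at t=3.6950
    y: enter (6,2) at t=4.8497
    x: enter (7,2) at t=5.2400
    y: enter (7,1) at t=6.0044 ← occupied
  → r_6 = 6.0044
beam 7: φ=135°, α=345°
  dir = (cos 345°, sin 345°) = (0.9659, -0.2588); from cell (4,7)
  next x-line at t=0.6419, next y-line at t=0.7727; Δt_x=1.0353, Δt_y=3.8637
    x: enter (5,7) at t=0.6419
    y: enter (5,6) at t=0.7727
    x: enter (6,6) at t=1.6771
    x: enter (7,6) at t=2.7124
    x: enter (8,6) at t=3.7477 ← occupied
  → r_7 = 3.7477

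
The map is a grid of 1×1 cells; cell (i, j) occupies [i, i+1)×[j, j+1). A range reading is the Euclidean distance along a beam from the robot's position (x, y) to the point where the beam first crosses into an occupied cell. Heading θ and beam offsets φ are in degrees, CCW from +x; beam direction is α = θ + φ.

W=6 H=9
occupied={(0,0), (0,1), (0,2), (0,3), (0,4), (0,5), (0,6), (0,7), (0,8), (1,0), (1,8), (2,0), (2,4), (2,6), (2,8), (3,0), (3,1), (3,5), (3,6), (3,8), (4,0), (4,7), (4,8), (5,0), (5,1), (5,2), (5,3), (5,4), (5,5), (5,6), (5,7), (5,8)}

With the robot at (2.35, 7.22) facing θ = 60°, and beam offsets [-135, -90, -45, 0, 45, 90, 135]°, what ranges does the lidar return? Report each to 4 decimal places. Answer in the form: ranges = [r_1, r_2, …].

ranges = [0.2278, 0.4400, 1.7082, 0.9007, 0.8075, 1.5588, 1.3976]

beam 1: φ=-135°, α=285°
  d=(0.2588,-0.9659)  start (2,7)  tX=2.5114 tY=0.2278  stride 1/|dx|=3.8637 1/|dy|=1.0353
    cross y-line → (2,6), t=0.2278 (wall)
  → r_1 = 0.2278
beam 2: φ=-90°, α=330°
  d=(0.8660,-0.5000)  start (2,7)  tX=0.7506 tY=0.4400  stride 1/|dx|=1.1547 1/|dy|=2.0000
    cross y-line → (2,6), t=0.4400 (wall)
  → r_2 = 0.4400
beam 3: φ=-45°, α=15°
  d=(0.9659,0.2588)  start (2,7)  tX=0.6729 tY=3.0137  stride 1/|dx|=1.0353 1/|dy|=3.8637
    cross x-line → (3,7), t=0.6729
    cross x-line → (4,7), t=1.7082 (wall)
  → r_3 = 1.7082
beam 4: φ=0°, α=60°
  d=(0.5000,0.8660)  start (2,7)  tX=1.3000 tY=0.9007  stride 1/|dx|=2.0000 1/|dy|=1.1547
    cross y-line → (2,8), t=0.9007 (wall)
  → r_4 = 0.9007
beam 5: φ=45°, α=105°
  d=(-0.2588,0.9659)  start (2,7)  tX=1.3523 tY=0.8075  stride 1/|dx|=3.8637 1/|dy|=1.0353
    cross y-line → (2,8), t=0.8075 (wall)
  → r_5 = 0.8075
beam 6: φ=90°, α=150°
  d=(-0.8660,0.5000)  start (2,7)  tX=0.4041 tY=1.5600  stride 1/|dx|=1.1547 1/|dy|=2.0000
    cross x-line → (1,7), t=0.4041
    cross x-line → (0,7), t=1.5588 (wall)
  → r_6 = 1.5588
beam 7: φ=135°, α=195°
  d=(-0.9659,-0.2588)  start (2,7)  tX=0.3623 tY=0.8500  stride 1/|dx|=1.0353 1/|dy|=3.8637
    cross x-line → (1,7), t=0.3623
    cross y-line → (1,6), t=0.8500
    cross x-line → (0,6), t=1.3976 (wall)
  → r_7 = 1.3976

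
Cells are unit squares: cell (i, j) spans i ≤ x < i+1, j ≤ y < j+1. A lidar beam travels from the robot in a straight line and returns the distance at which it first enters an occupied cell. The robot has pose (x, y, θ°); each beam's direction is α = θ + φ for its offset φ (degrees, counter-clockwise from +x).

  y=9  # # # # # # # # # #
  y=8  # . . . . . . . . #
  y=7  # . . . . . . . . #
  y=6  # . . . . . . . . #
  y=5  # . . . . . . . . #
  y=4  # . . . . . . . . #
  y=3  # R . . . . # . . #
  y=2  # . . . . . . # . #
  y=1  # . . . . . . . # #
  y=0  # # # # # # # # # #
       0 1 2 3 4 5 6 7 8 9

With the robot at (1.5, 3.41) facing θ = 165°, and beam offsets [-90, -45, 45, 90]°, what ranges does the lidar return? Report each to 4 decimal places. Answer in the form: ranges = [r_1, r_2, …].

ranges = [5.7872, 1.0000, 0.5774, 1.9319]

beam 1: φ=-90°, α=75°
  direction (0.2588, 0.9659); cell (1,3); t to first gridline: x 1.9319, y 0.6108 (then +3.8637 / +1.0353)
    (1,4) via y @ 0.6108
    (1,5) via y @ 1.6461
    (2,5) via x @ 1.9319
    (2,6) via y @ 2.6814
    (2,7) via y @ 3.7166
    (2,8) via y @ 4.7519
    (2,9) via y @ 5.7872  # hit
  → r_1 = 5.7872
beam 2: φ=-45°, α=120°
  direction (-0.5000, 0.8660); cell (1,3); t to first gridline: x 1.0000, y 0.6813 (then +2.0000 / +1.1547)
    (1,4) via y @ 0.6813
    (0,4) via x @ 1.0000  # hit
  → r_2 = 1.0000
beam 3: φ=45°, α=210°
  direction (-0.8660, -0.5000); cell (1,3); t to first gridline: x 0.5774, y 0.8200 (then +1.1547 / +2.0000)
    (0,3) via x @ 0.5774  # hit
  → r_3 = 0.5774
beam 4: φ=90°, α=255°
  direction (-0.2588, -0.9659); cell (1,3); t to first gridline: x 1.9319, y 0.4245 (then +3.8637 / +1.0353)
    (1,2) via y @ 0.4245
    (1,1) via y @ 1.4597
    (0,1) via x @ 1.9319  # hit
  → r_4 = 1.9319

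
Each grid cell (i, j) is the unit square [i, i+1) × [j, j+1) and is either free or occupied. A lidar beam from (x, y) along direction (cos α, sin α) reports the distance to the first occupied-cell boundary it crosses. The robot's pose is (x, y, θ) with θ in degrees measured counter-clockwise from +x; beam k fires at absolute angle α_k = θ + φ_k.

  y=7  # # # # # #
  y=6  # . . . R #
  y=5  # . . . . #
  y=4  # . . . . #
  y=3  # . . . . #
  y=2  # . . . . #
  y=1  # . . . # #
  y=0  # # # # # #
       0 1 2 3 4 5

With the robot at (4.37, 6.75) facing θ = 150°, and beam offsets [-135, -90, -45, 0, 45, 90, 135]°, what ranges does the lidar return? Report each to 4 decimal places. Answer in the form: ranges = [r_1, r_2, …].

ranges = [0.6522, 0.2887, 0.2588, 0.5000, 3.4889, 6.6395, 2.4341]

beam 1: φ=-135°, α=15°
  d=(0.9659,0.2588)  start (4,6)  tX=0.6522 tY=0.9659  stride 1/|dx|=1.0353 1/|dy|=3.8637
    cross x-line → (5,6), t=0.6522 (wall)
  → r_1 = 0.6522
beam 2: φ=-90°, α=60°
  d=(0.5000,0.8660)  start (4,6)  tX=1.2600 tY=0.2887  stride 1/|dx|=2.0000 1/|dy|=1.1547
    cross y-line → (4,7), t=0.2887 (wall)
  → r_2 = 0.2887
beam 3: φ=-45°, α=105°
  d=(-0.2588,0.9659)  start (4,6)  tX=1.4296 tY=0.2588  stride 1/|dx|=3.8637 1/|dy|=1.0353
    cross y-line → (4,7), t=0.2588 (wall)
  → r_3 = 0.2588
beam 4: φ=0°, α=150°
  d=(-0.8660,0.5000)  start (4,6)  tX=0.4272 tY=0.5000  stride 1/|dx|=1.1547 1/|dy|=2.0000
    cross x-line → (3,6), t=0.4272
    cross y-line → (3,7), t=0.5000 (wall)
  → r_4 = 0.5000
beam 5: φ=45°, α=195°
  d=(-0.9659,-0.2588)  start (4,6)  tX=0.3831 tY=2.8978  stride 1/|dx|=1.0353 1/|dy|=3.8637
    cross x-line → (3,6), t=0.3831
    cross x-line → (2,6), t=1.4183
    cross x-line → (1,6), t=2.4536
    cross y-line → (1,5), t=2.8978
    cross x-line → (0,5), t=3.4889 (wall)
  → r_5 = 3.4889
beam 6: φ=90°, α=240°
  d=(-0.5000,-0.8660)  start (4,6)  tX=0.7400 tY=0.8660  stride 1/|dx|=2.0000 1/|dy|=1.1547
    cross x-line → (3,6), t=0.7400
    cross y-line → (3,5), t=0.8660
    cross y-line → (3,4), t=2.0207
    cross x-line → (2,4), t=2.7400
    cross y-line → (2,3), t=3.1754
    cross y-line → (2,2), t=4.3301
    cross x-line → (1,2), t=4.7400
    cross y-line → (1,1), t=5.4848
    cross y-line → (1,0), t=6.6395 (wall)
  → r_6 = 6.6395
beam 7: φ=135°, α=285°
  d=(0.2588,-0.9659)  start (4,6)  tX=2.4341 tY=0.7765  stride 1/|dx|=3.8637 1/|dy|=1.0353
    cross y-line → (4,5), t=0.7765
    cross y-line → (4,4), t=1.8117
    cross x-line → (5,4), t=2.4341 (wall)
  → r_7 = 2.4341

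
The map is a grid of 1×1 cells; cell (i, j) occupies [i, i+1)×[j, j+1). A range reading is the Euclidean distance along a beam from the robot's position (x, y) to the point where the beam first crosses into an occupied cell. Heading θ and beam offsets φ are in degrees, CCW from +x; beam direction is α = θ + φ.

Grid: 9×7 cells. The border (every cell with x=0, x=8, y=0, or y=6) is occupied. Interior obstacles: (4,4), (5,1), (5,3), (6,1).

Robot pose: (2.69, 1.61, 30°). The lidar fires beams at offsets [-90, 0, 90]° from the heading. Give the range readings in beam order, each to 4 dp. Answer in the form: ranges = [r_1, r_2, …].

ranges = [0.7044, 2.7800, 3.3800]

beam 1: φ=-90°, α=300°
  direction (0.5000, -0.8660); cell (2,1); t to first gridline: x 0.6200, y 0.7044 (then +2.0000 / +1.1547)
    (3,1) via x @ 0.6200
    (3,0) via y @ 0.7044  # hit
  → r_1 = 0.7044
beam 2: φ=0°, α=30°
  direction (0.8660, 0.5000); cell (2,1); t to first gridline: x 0.3580, y 0.7800 (then +1.1547 / +2.0000)
    (3,1) via x @ 0.3580
    (3,2) via y @ 0.7800
    (4,2) via x @ 1.5127
    (5,2) via x @ 2.6674
    (5,3) via y @ 2.7800  # hit
  → r_2 = 2.7800
beam 3: φ=90°, α=120°
  direction (-0.5000, 0.8660); cell (2,1); t to first gridline: x 1.3800, y 0.4503 (then +2.0000 / +1.1547)
    (2,2) via y @ 0.4503
    (1,2) via x @ 1.3800
    (1,3) via y @ 1.6050
    (1,4) via y @ 2.7597
    (0,4) via x @ 3.3800  # hit
  → r_3 = 3.3800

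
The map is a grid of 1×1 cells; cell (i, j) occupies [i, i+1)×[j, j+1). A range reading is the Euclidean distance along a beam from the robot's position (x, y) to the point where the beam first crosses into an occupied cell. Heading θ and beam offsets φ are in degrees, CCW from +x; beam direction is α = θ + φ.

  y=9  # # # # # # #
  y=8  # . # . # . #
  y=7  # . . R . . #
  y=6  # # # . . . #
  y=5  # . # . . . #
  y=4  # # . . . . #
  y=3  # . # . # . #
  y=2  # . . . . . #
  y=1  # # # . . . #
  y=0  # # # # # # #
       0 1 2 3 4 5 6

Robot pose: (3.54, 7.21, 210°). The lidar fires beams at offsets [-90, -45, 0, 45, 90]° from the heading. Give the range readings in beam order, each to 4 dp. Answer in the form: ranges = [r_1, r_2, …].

beam 1: φ=-90°, α=120°
  cosα=-0.5000 sinα=0.8660 | (3,7) | tMaxX 1.0800 tMaxY 0.9122 | tΔX 2.0000 tΔY 1.1547
    t=0.9122 [y] (3,8)
    t=1.0800 [x] (2,8) — stop
  → r_1 = 1.0800
beam 2: φ=-45°, α=165°
  cosα=-0.9659 sinα=0.2588 | (3,7) | tMaxX 0.5590 tMaxY 3.0523 | tΔX 1.0353 tΔY 3.8637
    t=0.5590 [x] (2,7)
    t=1.5943 [x] (1,7)
    t=2.6296 [x] (0,7) — stop
  → r_2 = 2.6296
beam 3: φ=0°, α=210°
  cosα=-0.8660 sinα=-0.5000 | (3,7) | tMaxX 0.6235 tMaxY 0.4200 | tΔX 1.1547 tΔY 2.0000
    t=0.4200 [y] (3,6)
    t=0.6235 [x] (2,6) — stop
  → r_3 = 0.6235
beam 4: φ=45°, α=255°
  cosα=-0.2588 sinα=-0.9659 | (3,7) | tMaxX 2.0864 tMaxY 0.2174 | tΔX 3.8637 tΔY 1.0353
    t=0.2174 [y] (3,6)
    t=1.2527 [y] (3,5)
    t=2.0864 [x] (2,5) — stop
  → r_4 = 2.0864
beam 5: φ=90°, α=300°
  cosα=0.5000 sinα=-0.8660 | (3,7) | tMaxX 0.9200 tMaxY 0.2425 | tΔX 2.0000 tΔY 1.1547
    t=0.2425 [y] (3,6)
    t=0.9200 [x] (4,6)
    t=1.3972 [y] (4,5)
    t=2.5519 [y] (4,4)
    t=2.9200 [x] (5,4)
    t=3.7066 [y] (5,3)
    t=4.8613 [y] (5,2)
    t=4.9200 [x] (6,2) — stop
  → r_5 = 4.9200

ranges = [1.0800, 2.6296, 0.6235, 2.0864, 4.9200]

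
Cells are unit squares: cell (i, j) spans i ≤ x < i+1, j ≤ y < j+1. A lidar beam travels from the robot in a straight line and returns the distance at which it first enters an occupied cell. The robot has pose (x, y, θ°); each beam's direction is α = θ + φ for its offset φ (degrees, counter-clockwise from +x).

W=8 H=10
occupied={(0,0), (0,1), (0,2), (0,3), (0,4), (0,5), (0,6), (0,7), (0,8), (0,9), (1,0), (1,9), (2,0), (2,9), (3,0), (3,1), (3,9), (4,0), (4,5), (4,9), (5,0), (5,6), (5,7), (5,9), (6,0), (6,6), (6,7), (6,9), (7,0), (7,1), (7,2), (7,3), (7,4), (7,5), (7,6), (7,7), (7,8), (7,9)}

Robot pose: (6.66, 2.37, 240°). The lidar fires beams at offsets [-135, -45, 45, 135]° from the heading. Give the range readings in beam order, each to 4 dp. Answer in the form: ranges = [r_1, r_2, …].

beam 1: φ=-135°, α=105°
  direction (-0.2588, 0.9659); cell (6,2); t to first gridline: x 2.5500, y 0.6522 (then +3.8637 / +1.0353)
    (6,3) via y @ 0.6522
    (6,4) via y @ 1.6875
    (5,4) via x @ 2.5500
    (5,5) via y @ 2.7228
    (5,6) via y @ 3.7581  # hit
  → r_1 = 3.7581
beam 2: φ=-45°, α=195°
  direction (-0.9659, -0.2588); cell (6,2); t to first gridline: x 0.6833, y 1.4296 (then +1.0353 / +3.8637)
    (5,2) via x @ 0.6833
    (5,1) via y @ 1.4296
    (4,1) via x @ 1.7186
    (3,1) via x @ 2.7538  # hit
  → r_2 = 2.7538
beam 3: φ=45°, α=285°
  direction (0.2588, -0.9659); cell (6,2); t to first gridline: x 1.3137, y 0.3831 (then +3.8637 / +1.0353)
    (6,1) via y @ 0.3831
    (7,1) via x @ 1.3137  # hit
  → r_3 = 1.3137
beam 4: φ=135°, α=15°
  direction (0.9659, 0.2588); cell (6,2); t to first gridline: x 0.3520, y 2.4341 (then +1.0353 / +3.8637)
    (7,2) via x @ 0.3520  # hit
  → r_4 = 0.3520

ranges = [3.7581, 2.7538, 1.3137, 0.3520]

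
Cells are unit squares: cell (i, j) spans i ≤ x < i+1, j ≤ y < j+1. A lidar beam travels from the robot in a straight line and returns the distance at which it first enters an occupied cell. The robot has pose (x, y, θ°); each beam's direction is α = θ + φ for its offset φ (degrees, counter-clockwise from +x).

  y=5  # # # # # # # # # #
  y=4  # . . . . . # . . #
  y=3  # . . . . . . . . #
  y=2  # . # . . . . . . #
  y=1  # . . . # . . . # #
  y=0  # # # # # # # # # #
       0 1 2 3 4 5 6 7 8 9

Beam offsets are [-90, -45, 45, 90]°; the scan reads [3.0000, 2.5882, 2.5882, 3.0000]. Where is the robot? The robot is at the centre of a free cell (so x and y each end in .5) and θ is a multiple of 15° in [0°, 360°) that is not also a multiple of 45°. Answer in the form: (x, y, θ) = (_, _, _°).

(x, y, θ) = (5.5, 3.5, 240°)

Candidates: 28 free-cell centres × 16 headings = 448 poses. Raycast each; keep the one whose scan matches to 4 dp.
  (6.5, 1.5, 210°): beam 1 = 4.0415 ≠ 3.0000 ✗
  (4.5, 2.5, 210°): beam 1 = 2.8868 ≠ 3.0000 ✗
  (6.5, 1.5, 330°): beam 1 = 0.5774 ≠ 3.0000 ✗
  …
  (5.5, 3.5, 240°): r_1=3.0000, r_2=2.5882, r_3=2.5882, r_4=3.0000 — all match ✓
No second candidate reproduces the full scan.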